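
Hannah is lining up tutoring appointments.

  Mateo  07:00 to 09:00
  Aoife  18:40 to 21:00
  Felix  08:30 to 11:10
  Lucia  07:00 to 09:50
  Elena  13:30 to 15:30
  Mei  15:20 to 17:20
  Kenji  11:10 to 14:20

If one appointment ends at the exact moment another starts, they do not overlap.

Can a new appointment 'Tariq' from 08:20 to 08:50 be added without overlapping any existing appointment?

No — it overlaps Felix, Lucia, Mateo

Lucia: starts 07:00 before Tariq ends 08:50, and ends 09:50 after Tariq starts 08:20 → overlap.
Mateo: starts 07:00 before Tariq ends 08:50, and ends 09:00 after Tariq starts 08:20 → overlap.
Felix: starts 08:30 before Tariq ends 08:50, and ends 11:10 after Tariq starts 08:20 → overlap.
Kenji: starts 11:10 at or after Tariq ends 08:50 → clear.
Elena: starts 13:30 at or after Tariq ends 08:50 → clear.
Mei: starts 15:20 at or after Tariq ends 08:50 → clear.
Aoife: starts 18:40 at or after Tariq ends 08:50 → clear.
Tariq overlaps Lucia, Mateo, Felix.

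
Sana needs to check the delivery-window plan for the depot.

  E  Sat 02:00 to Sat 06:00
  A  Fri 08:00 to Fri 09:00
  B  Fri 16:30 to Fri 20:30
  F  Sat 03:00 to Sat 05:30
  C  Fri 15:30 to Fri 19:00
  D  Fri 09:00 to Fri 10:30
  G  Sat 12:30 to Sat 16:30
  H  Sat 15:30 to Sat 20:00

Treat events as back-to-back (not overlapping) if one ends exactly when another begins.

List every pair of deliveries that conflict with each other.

B & C, E & F, G & H

Sorted by start: A, D, C, B, E, F, G, H.
D starts exactly when A ends (back-to-back, no overlap), so A has no further overlaps.
C starts after D ends, so D has no further overlaps.
B starts before C ends → C and B overlap.
E starts after C ends, so C has no further overlaps.
E starts after B ends, so B has no further overlaps.
F starts before E ends → E and F overlap.
G starts after E ends, so E has no further overlaps.
G starts after F ends, so F has no further overlaps.
H starts before G ends → G and H overlap.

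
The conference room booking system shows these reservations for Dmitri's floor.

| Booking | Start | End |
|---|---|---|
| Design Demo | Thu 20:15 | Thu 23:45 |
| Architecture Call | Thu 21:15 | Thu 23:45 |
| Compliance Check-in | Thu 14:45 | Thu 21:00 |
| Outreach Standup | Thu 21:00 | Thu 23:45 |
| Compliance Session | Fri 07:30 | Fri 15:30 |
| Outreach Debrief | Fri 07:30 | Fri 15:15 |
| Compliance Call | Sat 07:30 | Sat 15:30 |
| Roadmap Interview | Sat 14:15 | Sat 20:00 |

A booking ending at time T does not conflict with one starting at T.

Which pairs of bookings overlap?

Architecture Call & Design Demo, Architecture Call & Outreach Standup, Compliance Call & Roadmap Interview, Compliance Check-in & Design Demo, Compliance Session & Outreach Debrief, Design Demo & Outreach Standup

Sorted by start: Compliance Check-in, Design Demo, Outreach Standup, Architecture Call, Compliance Session, Outreach Debrief, Compliance Call, Roadmap Interview.
Design Demo starts before Compliance Check-in ends → Compliance Check-in and Design Demo overlap.
Outreach Standup starts exactly when Compliance Check-in ends (back-to-back, no overlap), so Compliance Check-in has no further overlaps.
Outreach Standup starts before Design Demo ends → Design Demo and Outreach Standup overlap.
Architecture Call starts before Design Demo ends → Design Demo and Architecture Call overlap.
Compliance Session starts after Design Demo ends, so Design Demo has no further overlaps.
Architecture Call starts before Outreach Standup ends → Outreach Standup and Architecture Call overlap.
Compliance Session starts after Outreach Standup ends, so Outreach Standup has no further overlaps.
Compliance Session starts after Architecture Call ends, so Architecture Call has no further overlaps.
Outreach Debrief starts before Compliance Session ends → Compliance Session and Outreach Debrief overlap.
Compliance Call starts after Compliance Session ends, so Compliance Session has no further overlaps.
Compliance Call starts after Outreach Debrief ends, so Outreach Debrief has no further overlaps.
Roadmap Interview starts before Compliance Call ends → Compliance Call and Roadmap Interview overlap.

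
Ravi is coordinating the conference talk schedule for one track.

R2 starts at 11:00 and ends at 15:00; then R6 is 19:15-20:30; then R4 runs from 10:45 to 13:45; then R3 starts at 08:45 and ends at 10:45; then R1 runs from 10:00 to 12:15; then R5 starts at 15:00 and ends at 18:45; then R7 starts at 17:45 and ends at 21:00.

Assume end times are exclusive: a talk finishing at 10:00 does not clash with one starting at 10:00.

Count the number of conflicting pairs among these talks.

6

Sorted by start: R3, R1, R4, R2, R5, R7, R6.
R1 starts before R3 ends → R3 and R1 overlap.
R4 starts exactly when R3 ends (back-to-back, no overlap), so nothing later overlaps R3 either.
R4 starts before R1 ends → R1 and R4 overlap.
R2 starts before R1 ends → R1 and R2 overlap.
R5 starts after R1 ends, so nothing later overlaps R1 either.
R2 starts before R4 ends → R4 and R2 overlap.
R5 starts after R4 ends, so nothing later overlaps R4 either.
R5 starts exactly when R2 ends (back-to-back, no overlap), so nothing later overlaps R2 either.
R7 starts before R5 ends → R5 and R7 overlap.
R6 starts after R5 ends.
R6 starts before R7 ends → R7 and R6 overlap.
Overlapping pairs: R1 & R2, R1 & R3, R1 & R4, R2 & R4, R5 & R7, R6 & R7 — 6 in total.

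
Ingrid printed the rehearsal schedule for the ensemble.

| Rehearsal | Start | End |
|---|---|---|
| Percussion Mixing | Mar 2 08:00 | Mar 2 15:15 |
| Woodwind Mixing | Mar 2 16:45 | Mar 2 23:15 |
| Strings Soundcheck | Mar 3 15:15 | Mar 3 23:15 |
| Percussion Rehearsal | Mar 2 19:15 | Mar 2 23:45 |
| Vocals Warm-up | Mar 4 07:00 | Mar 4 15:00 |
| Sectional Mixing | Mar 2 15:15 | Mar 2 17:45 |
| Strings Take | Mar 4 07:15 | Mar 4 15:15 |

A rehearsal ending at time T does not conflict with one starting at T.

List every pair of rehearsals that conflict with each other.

Sorted by start: Percussion Mixing, Sectional Mixing, Woodwind Mixing, Percussion Rehearsal, Strings Soundcheck, Vocals Warm-up, Strings Take.
Sectional Mixing starts exactly when Percussion Mixing ends (back-to-back, no overlap), so nothing later overlaps Percussion Mixing either.
Woodwind Mixing starts before Sectional Mixing ends → Sectional Mixing and Woodwind Mixing overlap.
Percussion Rehearsal starts after Sectional Mixing ends, so nothing later overlaps Sectional Mixing either.
Percussion Rehearsal starts before Woodwind Mixing ends → Woodwind Mixing and Percussion Rehearsal overlap.
Strings Soundcheck starts after Woodwind Mixing ends, so nothing later overlaps Woodwind Mixing either.
Strings Soundcheck starts after Percussion Rehearsal ends, so nothing later overlaps Percussion Rehearsal either.
Vocals Warm-up starts after Strings Soundcheck ends, so nothing later overlaps Strings Soundcheck either.
Strings Take starts before Vocals Warm-up ends → Vocals Warm-up and Strings Take overlap.

Percussion Rehearsal & Woodwind Mixing, Sectional Mixing & Woodwind Mixing, Strings Take & Vocals Warm-up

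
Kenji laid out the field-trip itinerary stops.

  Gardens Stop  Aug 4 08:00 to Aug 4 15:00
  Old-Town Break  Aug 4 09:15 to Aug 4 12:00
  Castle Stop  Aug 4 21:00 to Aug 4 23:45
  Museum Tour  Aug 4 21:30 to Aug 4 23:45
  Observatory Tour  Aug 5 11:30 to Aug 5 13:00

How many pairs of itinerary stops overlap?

2

Two intervals overlap when each starts before the other ends.
Sorted by start: Gardens Stop, Old-Town Break, Castle Stop, Museum Tour, Observatory Tour.
Old-Town Break starts before Gardens Stop ends → Gardens Stop and Old-Town Break overlap.
Castle Stop starts after Gardens Stop ends; Gardens Stop is clear from here.
Castle Stop starts after Old-Town Break ends; Old-Town Break is clear from here.
Museum Tour starts before Castle Stop ends → Castle Stop and Museum Tour overlap.
Observatory Tour starts after Castle Stop ends.
Observatory Tour starts after Museum Tour ends.
Overlapping pairs: Castle Stop & Museum Tour, Gardens Stop & Old-Town Break — 2 in total.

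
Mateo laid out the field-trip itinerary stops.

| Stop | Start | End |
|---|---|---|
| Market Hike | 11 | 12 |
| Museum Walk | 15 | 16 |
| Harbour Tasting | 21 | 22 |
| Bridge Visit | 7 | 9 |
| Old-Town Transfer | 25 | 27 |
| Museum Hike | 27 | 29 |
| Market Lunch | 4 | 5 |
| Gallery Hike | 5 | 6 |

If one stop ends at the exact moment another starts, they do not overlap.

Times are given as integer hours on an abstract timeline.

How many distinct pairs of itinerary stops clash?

Sorted by start: Market Lunch, Gallery Hike, Bridge Visit, Market Hike, Museum Walk, Harbour Tasting, Old-Town Transfer, Museum Hike.
Gallery Hike starts exactly when Market Lunch ends (back-to-back, no overlap), so Market Lunch has no further overlaps.
Bridge Visit starts after Gallery Hike ends, so Gallery Hike has no further overlaps.
Market Hike starts after Bridge Visit ends, so Bridge Visit has no further overlaps.
Museum Walk starts after Market Hike ends, so Market Hike has no further overlaps.
Harbour Tasting starts after Museum Walk ends, so Museum Walk has no further overlaps.
Old-Town Transfer starts after Harbour Tasting ends, so Harbour Tasting has no further overlaps.
Museum Hike starts exactly when Old-Town Transfer ends (back-to-back, no overlap).
No pair overlaps.

0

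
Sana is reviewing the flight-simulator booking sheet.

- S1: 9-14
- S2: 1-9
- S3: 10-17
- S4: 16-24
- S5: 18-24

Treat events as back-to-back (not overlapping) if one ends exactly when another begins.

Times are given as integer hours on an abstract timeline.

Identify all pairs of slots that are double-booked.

S1 & S3, S3 & S4, S4 & S5

Sorted by start: S2, S1, S3, S4, S5.
S1 starts exactly when S2 ends (back-to-back, no overlap); S2 is clear from here.
S3 starts before S1 ends → S1 and S3 overlap.
S4 starts after S1 ends; S1 is clear from here.
S4 starts before S3 ends → S3 and S4 overlap.
S5 starts after S3 ends.
S5 starts before S4 ends → S4 and S5 overlap.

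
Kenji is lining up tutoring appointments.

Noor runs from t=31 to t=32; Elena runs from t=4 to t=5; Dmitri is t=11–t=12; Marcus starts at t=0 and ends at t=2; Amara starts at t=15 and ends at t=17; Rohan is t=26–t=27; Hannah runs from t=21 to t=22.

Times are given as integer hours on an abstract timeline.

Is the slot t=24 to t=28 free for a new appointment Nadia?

Marcus: ends t=2 at or before Nadia starts t=24 → clear.
Elena: ends t=5 at or before Nadia starts t=24 → clear.
Dmitri: ends t=12 at or before Nadia starts t=24 → clear.
Amara: ends t=17 at or before Nadia starts t=24 → clear.
Hannah: ends t=22 at or before Nadia starts t=24 → clear.
Rohan: starts t=26 before Nadia ends t=28, and ends t=27 after Nadia starts t=24 → overlap.
Noor: starts t=31 at or after Nadia ends t=28 → clear.
Nadia overlaps Rohan.

No — it overlaps Rohan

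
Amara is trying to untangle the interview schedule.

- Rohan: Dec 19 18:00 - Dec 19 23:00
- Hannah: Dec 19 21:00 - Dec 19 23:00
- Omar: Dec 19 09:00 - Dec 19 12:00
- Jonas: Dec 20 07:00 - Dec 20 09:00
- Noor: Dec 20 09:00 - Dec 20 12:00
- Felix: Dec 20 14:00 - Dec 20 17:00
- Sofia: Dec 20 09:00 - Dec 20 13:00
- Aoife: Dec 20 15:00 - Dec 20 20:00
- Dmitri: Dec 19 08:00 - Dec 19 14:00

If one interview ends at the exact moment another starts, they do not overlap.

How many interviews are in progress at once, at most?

Sweep the timeline, counting +1 at each start and −1 at each end (ends before starts at a tie):
Dec 19 08:00 start Dmitri → 1
Dec 19 09:00 start Omar → 2
Dec 19 12:00 end Omar → 1
Dec 19 14:00 end Dmitri → 0
Dec 19 18:00 start Rohan → 1
Dec 19 21:00 start Hannah → 2
Dec 19 23:00 end Hannah → 1
Dec 19 23:00 end Rohan → 0
Dec 20 07:00 start Jonas → 1
Dec 20 09:00 end Jonas → 0
Dec 20 09:00 start Noor → 1
Dec 20 09:00 start Sofia → 2
Dec 20 12:00 end Noor → 1
Dec 20 13:00 end Sofia → 0
Dec 20 14:00 start Felix → 1
Dec 20 15:00 start Aoife → 2
Dec 20 17:00 end Felix → 1
Dec 20 20:00 end Aoife → 0
Peak is 2, at Dec 19 09:00 (Dmitri, Omar).

2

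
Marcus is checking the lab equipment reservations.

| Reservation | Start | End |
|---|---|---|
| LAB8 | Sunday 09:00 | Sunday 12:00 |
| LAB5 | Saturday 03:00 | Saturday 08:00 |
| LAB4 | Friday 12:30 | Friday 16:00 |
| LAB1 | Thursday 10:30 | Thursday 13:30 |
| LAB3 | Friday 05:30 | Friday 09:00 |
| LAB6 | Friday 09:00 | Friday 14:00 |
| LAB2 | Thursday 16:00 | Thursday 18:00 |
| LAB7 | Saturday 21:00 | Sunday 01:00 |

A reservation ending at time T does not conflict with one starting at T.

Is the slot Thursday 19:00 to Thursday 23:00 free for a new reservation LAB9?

Yes — the slot is free

LAB1: ends Thursday 13:30 at or before LAB9 starts Thursday 19:00 → clear.
LAB2: ends Thursday 18:00 at or before LAB9 starts Thursday 19:00 → clear.
LAB3: starts Friday 05:30 at or after LAB9 ends Thursday 23:00 → clear.
LAB6: starts Friday 09:00 at or after LAB9 ends Thursday 23:00 → clear.
LAB4: starts Friday 12:30 at or after LAB9 ends Thursday 23:00 → clear.
LAB5: starts Saturday 03:00 at or after LAB9 ends Thursday 23:00 → clear.
LAB7: starts Saturday 21:00 at or after LAB9 ends Thursday 23:00 → clear.
LAB8: starts Sunday 09:00 at or after LAB9 ends Thursday 23:00 → clear.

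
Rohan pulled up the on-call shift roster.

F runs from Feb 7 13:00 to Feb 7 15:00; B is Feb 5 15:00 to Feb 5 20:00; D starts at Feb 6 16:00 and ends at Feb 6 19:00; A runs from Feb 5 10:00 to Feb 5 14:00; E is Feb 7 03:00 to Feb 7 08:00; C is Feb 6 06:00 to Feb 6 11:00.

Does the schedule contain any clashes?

No

Sorted by start: A, B, C, D, E, F.
B starts after A ends; A is clear from here.
C starts after B ends; B is clear from here.
D starts after C ends; C is clear from here.
E starts after D ends; D is clear from here.
F starts after E ends.
Every pair is clear; the schedule has no overlaps.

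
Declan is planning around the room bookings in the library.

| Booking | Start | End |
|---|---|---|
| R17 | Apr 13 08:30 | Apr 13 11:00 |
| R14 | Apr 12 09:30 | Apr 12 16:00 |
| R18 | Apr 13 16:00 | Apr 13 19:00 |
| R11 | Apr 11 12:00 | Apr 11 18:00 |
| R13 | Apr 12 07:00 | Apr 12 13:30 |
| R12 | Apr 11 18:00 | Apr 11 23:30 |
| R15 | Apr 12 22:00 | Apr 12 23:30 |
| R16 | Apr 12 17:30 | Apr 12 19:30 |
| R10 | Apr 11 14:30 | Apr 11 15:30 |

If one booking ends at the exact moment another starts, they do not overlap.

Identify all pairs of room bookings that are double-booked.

R10 & R11, R13 & R14

Two intervals overlap when each starts before the other ends.
Sorted by start: R11, R10, R12, R13, R14, R16, R15, R17, R18.
R10 starts before R11 ends → R11 and R10 overlap.
R12 starts exactly when R11 ends (back-to-back, no overlap), so R11 has no further overlaps.
R12 starts after R10 ends, so R10 has no further overlaps.
R13 starts after R12 ends, so R12 has no further overlaps.
R14 starts before R13 ends → R13 and R14 overlap.
R16 starts after R13 ends, so R13 has no further overlaps.
R16 starts after R14 ends, so R14 has no further overlaps.
R15 starts after R16 ends, so R16 has no further overlaps.
R17 starts after R15 ends, so R15 has no further overlaps.
R18 starts after R17 ends.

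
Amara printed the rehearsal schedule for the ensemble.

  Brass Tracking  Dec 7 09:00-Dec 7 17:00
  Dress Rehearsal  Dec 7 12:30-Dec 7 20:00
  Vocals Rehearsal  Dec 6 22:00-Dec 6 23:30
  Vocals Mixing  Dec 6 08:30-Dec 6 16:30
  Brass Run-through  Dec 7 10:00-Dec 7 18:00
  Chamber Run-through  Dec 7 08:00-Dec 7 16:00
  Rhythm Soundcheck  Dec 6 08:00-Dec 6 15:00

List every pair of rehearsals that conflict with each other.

Sorted by start: Rhythm Soundcheck, Vocals Mixing, Vocals Rehearsal, Chamber Run-through, Brass Tracking, Brass Run-through, Dress Rehearsal.
Vocals Mixing starts before Rhythm Soundcheck ends → Rhythm Soundcheck and Vocals Mixing overlap.
Vocals Rehearsal starts after Rhythm Soundcheck ends — done with Rhythm Soundcheck.
Vocals Rehearsal starts after Vocals Mixing ends — done with Vocals Mixing.
Chamber Run-through starts after Vocals Rehearsal ends — done with Vocals Rehearsal.
Brass Tracking starts before Chamber Run-through ends → Chamber Run-through and Brass Tracking overlap.
Brass Run-through starts before Chamber Run-through ends → Chamber Run-through and Brass Run-through overlap.
Dress Rehearsal starts before Chamber Run-through ends → Chamber Run-through and Dress Rehearsal overlap.
Brass Run-through starts before Brass Tracking ends → Brass Tracking and Brass Run-through overlap.
Dress Rehearsal starts before Brass Tracking ends → Brass Tracking and Dress Rehearsal overlap.
Dress Rehearsal starts before Brass Run-through ends → Brass Run-through and Dress Rehearsal overlap.

Brass Run-through & Brass Tracking, Brass Run-through & Chamber Run-through, Brass Run-through & Dress Rehearsal, Brass Tracking & Chamber Run-through, Brass Tracking & Dress Rehearsal, Chamber Run-through & Dress Rehearsal, Rhythm Soundcheck & Vocals Mixing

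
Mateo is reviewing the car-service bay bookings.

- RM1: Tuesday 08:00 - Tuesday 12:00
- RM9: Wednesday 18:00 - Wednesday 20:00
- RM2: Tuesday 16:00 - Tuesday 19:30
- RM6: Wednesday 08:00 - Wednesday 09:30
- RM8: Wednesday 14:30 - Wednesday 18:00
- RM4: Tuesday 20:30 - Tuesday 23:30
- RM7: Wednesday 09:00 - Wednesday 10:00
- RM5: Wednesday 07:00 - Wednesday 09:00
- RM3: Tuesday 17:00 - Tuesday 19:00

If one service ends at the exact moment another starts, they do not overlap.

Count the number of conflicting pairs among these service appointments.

3

Sorted by start: RM1, RM2, RM3, RM4, RM5, RM6, RM7, RM8, RM9.
RM2 starts after RM1 ends — done with RM1.
RM3 starts before RM2 ends → RM2 and RM3 overlap.
RM4 starts after RM2 ends — done with RM2.
RM4 starts after RM3 ends — done with RM3.
RM5 starts after RM4 ends — done with RM4.
RM6 starts before RM5 ends → RM5 and RM6 overlap.
RM7 starts exactly when RM5 ends (back-to-back, no overlap) — done with RM5.
RM7 starts before RM6 ends → RM6 and RM7 overlap.
RM8 starts after RM6 ends — done with RM6.
RM8 starts after RM7 ends — done with RM7.
RM9 starts exactly when RM8 ends (back-to-back, no overlap).
Overlapping pairs: RM2 & RM3, RM5 & RM6, RM6 & RM7 — 3 in total.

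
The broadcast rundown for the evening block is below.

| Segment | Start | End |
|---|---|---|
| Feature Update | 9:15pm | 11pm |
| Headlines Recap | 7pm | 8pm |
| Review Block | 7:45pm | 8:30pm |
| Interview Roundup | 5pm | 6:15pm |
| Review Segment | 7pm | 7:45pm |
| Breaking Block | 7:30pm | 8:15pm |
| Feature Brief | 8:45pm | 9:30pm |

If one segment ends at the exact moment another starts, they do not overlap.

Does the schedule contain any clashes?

Sorted by start: Interview Roundup, Headlines Recap, Review Segment, Breaking Block, Review Block, Feature Brief, Feature Update.
Headlines Recap starts after Interview Roundup ends, so nothing later overlaps Interview Roundup either.
Review Segment starts before Headlines Recap ends → Headlines Recap and Review Segment overlap.
That's a conflict, so the schedule is not conflict-free.

Yes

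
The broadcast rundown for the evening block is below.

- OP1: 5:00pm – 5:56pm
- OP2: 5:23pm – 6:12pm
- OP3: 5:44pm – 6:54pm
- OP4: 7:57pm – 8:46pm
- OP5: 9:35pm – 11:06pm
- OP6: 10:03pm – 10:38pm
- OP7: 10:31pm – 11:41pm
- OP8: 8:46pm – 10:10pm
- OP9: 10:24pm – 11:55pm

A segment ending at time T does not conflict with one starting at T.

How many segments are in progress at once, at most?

4

Sweep the timeline, counting +1 at each start and −1 at each end (ends before starts at a tie):
5:00pm start OP1 → 1
5:23pm start OP2 → 2
5:44pm start OP3 → 3
5:56pm end OP1 → 2
6:12pm end OP2 → 1
6:54pm end OP3 → 0
7:57pm start OP4 → 1
8:46pm end OP4 → 0
8:46pm start OP8 → 1
9:35pm start OP5 → 2
10:03pm start OP6 → 3
10:10pm end OP8 → 2
10:24pm start OP9 → 3
10:31pm start OP7 → 4
10:38pm end OP6 → 3
11:06pm end OP5 → 2
11:41pm end OP7 → 1
11:55pm end OP9 → 0
Peak is 4, at 10:31pm (OP5, OP6, OP7, OP9).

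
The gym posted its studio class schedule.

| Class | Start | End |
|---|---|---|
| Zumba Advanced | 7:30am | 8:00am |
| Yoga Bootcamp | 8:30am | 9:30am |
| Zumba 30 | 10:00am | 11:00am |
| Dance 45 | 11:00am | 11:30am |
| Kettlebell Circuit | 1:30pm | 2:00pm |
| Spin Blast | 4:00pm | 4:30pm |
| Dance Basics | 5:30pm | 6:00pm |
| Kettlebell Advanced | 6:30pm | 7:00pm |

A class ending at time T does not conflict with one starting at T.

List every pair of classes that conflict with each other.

Sorted by start: Zumba Advanced, Yoga Bootcamp, Zumba 30, Dance 45, Kettlebell Circuit, Spin Blast, Dance Basics, Kettlebell Advanced.
Yoga Bootcamp starts after Zumba Advanced ends, so nothing later overlaps Zumba Advanced either.
Zumba 30 starts after Yoga Bootcamp ends, so nothing later overlaps Yoga Bootcamp either.
Dance 45 starts exactly when Zumba 30 ends (back-to-back, no overlap), so nothing later overlaps Zumba 30 either.
Kettlebell Circuit starts after Dance 45 ends, so nothing later overlaps Dance 45 either.
Spin Blast starts after Kettlebell Circuit ends, so nothing later overlaps Kettlebell Circuit either.
Dance Basics starts after Spin Blast ends, so nothing later overlaps Spin Blast either.
Kettlebell Advanced starts after Dance Basics ends.

none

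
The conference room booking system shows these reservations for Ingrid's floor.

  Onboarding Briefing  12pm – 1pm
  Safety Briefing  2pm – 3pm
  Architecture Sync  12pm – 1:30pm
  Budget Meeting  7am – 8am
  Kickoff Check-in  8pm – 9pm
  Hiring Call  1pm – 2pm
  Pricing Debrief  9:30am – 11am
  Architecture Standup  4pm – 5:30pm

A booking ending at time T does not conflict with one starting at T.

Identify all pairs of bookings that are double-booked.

Sorted by start: Budget Meeting, Pricing Debrief, Onboarding Briefing, Architecture Sync, Hiring Call, Safety Briefing, Architecture Standup, Kickoff Check-in.
Pricing Debrief starts after Budget Meeting ends — done with Budget Meeting.
Onboarding Briefing starts after Pricing Debrief ends — done with Pricing Debrief.
Architecture Sync starts before Onboarding Briefing ends → Onboarding Briefing and Architecture Sync overlap.
Hiring Call starts exactly when Onboarding Briefing ends (back-to-back, no overlap) — done with Onboarding Briefing.
Hiring Call starts before Architecture Sync ends → Architecture Sync and Hiring Call overlap.
Safety Briefing starts after Architecture Sync ends — done with Architecture Sync.
Safety Briefing starts exactly when Hiring Call ends (back-to-back, no overlap) — done with Hiring Call.
Architecture Standup starts after Safety Briefing ends — done with Safety Briefing.
Kickoff Check-in starts after Architecture Standup ends.

Architecture Sync & Hiring Call, Architecture Sync & Onboarding Briefing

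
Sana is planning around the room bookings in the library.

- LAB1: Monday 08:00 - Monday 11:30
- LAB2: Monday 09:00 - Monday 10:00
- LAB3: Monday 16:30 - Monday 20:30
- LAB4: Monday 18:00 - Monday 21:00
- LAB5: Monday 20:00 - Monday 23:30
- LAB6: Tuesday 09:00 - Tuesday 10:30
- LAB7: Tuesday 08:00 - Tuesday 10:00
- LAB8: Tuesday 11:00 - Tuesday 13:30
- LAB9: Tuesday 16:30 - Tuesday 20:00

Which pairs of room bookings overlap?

LAB1 & LAB2, LAB3 & LAB4, LAB3 & LAB5, LAB4 & LAB5, LAB6 & LAB7

Sorted by start: LAB1, LAB2, LAB3, LAB4, LAB5, LAB7, LAB6, LAB8, LAB9.
LAB2 starts before LAB1 ends → LAB1 and LAB2 overlap.
LAB3 starts after LAB1 ends; LAB1 is clear from here.
LAB3 starts after LAB2 ends; LAB2 is clear from here.
LAB4 starts before LAB3 ends → LAB3 and LAB4 overlap.
LAB5 starts before LAB3 ends → LAB3 and LAB5 overlap.
LAB7 starts after LAB3 ends; LAB3 is clear from here.
LAB5 starts before LAB4 ends → LAB4 and LAB5 overlap.
LAB7 starts after LAB4 ends; LAB4 is clear from here.
LAB7 starts after LAB5 ends; LAB5 is clear from here.
LAB6 starts before LAB7 ends → LAB7 and LAB6 overlap.
LAB8 starts after LAB7 ends; LAB7 is clear from here.
LAB8 starts after LAB6 ends; LAB6 is clear from here.
LAB9 starts after LAB8 ends.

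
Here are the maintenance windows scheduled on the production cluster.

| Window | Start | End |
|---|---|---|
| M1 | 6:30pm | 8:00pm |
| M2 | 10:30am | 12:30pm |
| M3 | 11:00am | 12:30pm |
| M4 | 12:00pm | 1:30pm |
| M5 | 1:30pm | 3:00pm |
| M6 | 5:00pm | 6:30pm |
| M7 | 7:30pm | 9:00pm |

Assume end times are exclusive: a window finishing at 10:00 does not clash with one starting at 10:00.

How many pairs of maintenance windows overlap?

Check each pair: they overlap iff neither finishes before the other starts.
Sorted by start: M2, M3, M4, M5, M6, M1, M7.
M3 starts before M2 ends → M2 and M3 overlap.
M4 starts before M2 ends → M2 and M4 overlap.
M5 starts after M2 ends — done with M2.
M4 starts before M3 ends → M3 and M4 overlap.
M5 starts after M3 ends — done with M3.
M5 starts exactly when M4 ends (back-to-back, no overlap) — done with M4.
M6 starts after M5 ends — done with M5.
M1 starts exactly when M6 ends (back-to-back, no overlap) — done with M6.
M7 starts before M1 ends → M1 and M7 overlap.
Overlapping pairs: M1 & M7, M2 & M3, M2 & M4, M3 & M4 — 4 in total.

4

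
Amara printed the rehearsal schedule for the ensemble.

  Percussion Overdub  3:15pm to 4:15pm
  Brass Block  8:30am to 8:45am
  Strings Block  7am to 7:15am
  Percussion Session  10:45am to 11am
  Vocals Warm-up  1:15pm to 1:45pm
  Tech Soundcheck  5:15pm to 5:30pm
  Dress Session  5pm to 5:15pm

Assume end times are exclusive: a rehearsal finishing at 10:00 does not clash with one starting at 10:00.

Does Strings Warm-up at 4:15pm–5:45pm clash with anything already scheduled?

Yes — it overlaps Dress Session, Tech Soundcheck

Strings Block: ends 7:15am at or before Strings Warm-up starts 4:15pm → clear.
Brass Block: ends 8:45am at or before Strings Warm-up starts 4:15pm → clear.
Percussion Session: ends 11am at or before Strings Warm-up starts 4:15pm → clear.
Vocals Warm-up: ends 1:45pm at or before Strings Warm-up starts 4:15pm → clear.
Percussion Overdub: ends 4:15pm at or before Strings Warm-up starts 4:15pm → clear.
Dress Session: starts 5pm before Strings Warm-up ends 5:45pm, and ends 5:15pm after Strings Warm-up starts 4:15pm → overlap.
Tech Soundcheck: starts 5:15pm before Strings Warm-up ends 5:45pm, and ends 5:30pm after Strings Warm-up starts 4:15pm → overlap.
Strings Warm-up overlaps Dress Session, Tech Soundcheck.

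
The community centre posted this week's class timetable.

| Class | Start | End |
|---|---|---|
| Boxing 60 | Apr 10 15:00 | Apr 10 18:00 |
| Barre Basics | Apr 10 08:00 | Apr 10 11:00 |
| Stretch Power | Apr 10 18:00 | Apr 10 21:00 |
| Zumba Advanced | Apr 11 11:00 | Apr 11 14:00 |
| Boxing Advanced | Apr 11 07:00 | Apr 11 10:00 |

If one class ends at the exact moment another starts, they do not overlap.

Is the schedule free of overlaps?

Sorted by start: Barre Basics, Boxing 60, Stretch Power, Boxing Advanced, Zumba Advanced.
Boxing 60 starts after Barre Basics ends; Barre Basics is clear from here.
Stretch Power starts exactly when Boxing 60 ends (back-to-back, no overlap); Boxing 60 is clear from here.
Boxing Advanced starts after Stretch Power ends; Stretch Power is clear from here.
Zumba Advanced starts after Boxing Advanced ends.
Every pair is clear; the schedule has no overlaps.

Yes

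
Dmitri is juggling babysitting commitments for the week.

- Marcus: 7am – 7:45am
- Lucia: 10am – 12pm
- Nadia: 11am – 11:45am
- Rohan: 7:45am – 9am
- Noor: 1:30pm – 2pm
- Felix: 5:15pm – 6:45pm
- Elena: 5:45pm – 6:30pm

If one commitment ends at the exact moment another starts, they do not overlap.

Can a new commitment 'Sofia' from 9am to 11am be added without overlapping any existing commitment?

No — it overlaps Lucia

Marcus: ends 7:45am at or before Sofia starts 9am → clear.
Rohan: ends 9am at or before Sofia starts 9am → clear.
Lucia: starts 10am before Sofia ends 11am, and ends 12pm after Sofia starts 9am → overlap.
Nadia: starts 11am at or after Sofia ends 11am → clear.
Noor: starts 1:30pm at or after Sofia ends 11am → clear.
Felix: starts 5:15pm at or after Sofia ends 11am → clear.
Elena: starts 5:45pm at or after Sofia ends 11am → clear.
Sofia overlaps Lucia.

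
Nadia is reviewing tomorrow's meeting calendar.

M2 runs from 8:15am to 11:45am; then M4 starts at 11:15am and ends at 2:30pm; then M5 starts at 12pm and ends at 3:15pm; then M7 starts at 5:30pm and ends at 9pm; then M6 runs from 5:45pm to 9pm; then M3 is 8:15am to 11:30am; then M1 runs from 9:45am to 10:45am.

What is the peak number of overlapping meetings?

3

Sort all start/end points and keep a running count:
8:15am start M2 → 1
8:15am start M3 → 2
9:45am start M1 → 3
10:45am end M1 → 2
11:15am start M4 → 3
11:30am end M3 → 2
11:45am end M2 → 1
12pm start M5 → 2
2:30pm end M4 → 1
3:15pm end M5 → 0
5:30pm start M7 → 1
5:45pm start M6 → 2
9pm end M6 → 1
9pm end M7 → 0
Peak is 3, at 9:45am (M1, M2, M3).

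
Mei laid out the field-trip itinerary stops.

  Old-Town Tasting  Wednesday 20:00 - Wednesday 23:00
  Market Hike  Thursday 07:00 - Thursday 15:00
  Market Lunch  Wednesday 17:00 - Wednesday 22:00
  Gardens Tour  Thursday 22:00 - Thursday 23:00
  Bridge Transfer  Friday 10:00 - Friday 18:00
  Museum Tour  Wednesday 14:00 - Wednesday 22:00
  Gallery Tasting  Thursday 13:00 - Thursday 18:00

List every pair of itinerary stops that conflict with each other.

Sorted by start: Museum Tour, Market Lunch, Old-Town Tasting, Market Hike, Gallery Tasting, Gardens Tour, Bridge Transfer.
Market Lunch starts before Museum Tour ends → Museum Tour and Market Lunch overlap.
Old-Town Tasting starts before Museum Tour ends → Museum Tour and Old-Town Tasting overlap.
Market Hike starts after Museum Tour ends; Museum Tour is clear from here.
Old-Town Tasting starts before Market Lunch ends → Market Lunch and Old-Town Tasting overlap.
Market Hike starts after Market Lunch ends; Market Lunch is clear from here.
Market Hike starts after Old-Town Tasting ends; Old-Town Tasting is clear from here.
Gallery Tasting starts before Market Hike ends → Market Hike and Gallery Tasting overlap.
Gardens Tour starts after Market Hike ends; Market Hike is clear from here.
Gardens Tour starts after Gallery Tasting ends; Gallery Tasting is clear from here.
Bridge Transfer starts after Gardens Tour ends.

Gallery Tasting & Market Hike, Market Lunch & Museum Tour, Market Lunch & Old-Town Tasting, Museum Tour & Old-Town Tasting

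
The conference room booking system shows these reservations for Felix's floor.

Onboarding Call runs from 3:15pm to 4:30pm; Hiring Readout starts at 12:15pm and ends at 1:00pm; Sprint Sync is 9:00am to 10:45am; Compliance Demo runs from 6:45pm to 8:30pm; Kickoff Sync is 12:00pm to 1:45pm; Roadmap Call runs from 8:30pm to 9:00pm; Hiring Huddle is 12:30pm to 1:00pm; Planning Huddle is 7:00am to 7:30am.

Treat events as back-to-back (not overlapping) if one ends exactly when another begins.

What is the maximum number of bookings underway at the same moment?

Walk through starts and ends in time order (an end at T is processed before a start at T):
7:00am start Planning Huddle → 1
7:30am end Planning Huddle → 0
9:00am start Sprint Sync → 1
10:45am end Sprint Sync → 0
12:00pm start Kickoff Sync → 1
12:15pm start Hiring Readout → 2
12:30pm start Hiring Huddle → 3
1:00pm end Hiring Huddle → 2
1:00pm end Hiring Readout → 1
1:45pm end Kickoff Sync → 0
3:15pm start Onboarding Call → 1
4:30pm end Onboarding Call → 0
6:45pm start Compliance Demo → 1
8:30pm end Compliance Demo → 0
8:30pm start Roadmap Call → 1
9:00pm end Roadmap Call → 0
Peak is 3, at 12:30pm (Hiring Huddle, Hiring Readout, Kickoff Sync).

3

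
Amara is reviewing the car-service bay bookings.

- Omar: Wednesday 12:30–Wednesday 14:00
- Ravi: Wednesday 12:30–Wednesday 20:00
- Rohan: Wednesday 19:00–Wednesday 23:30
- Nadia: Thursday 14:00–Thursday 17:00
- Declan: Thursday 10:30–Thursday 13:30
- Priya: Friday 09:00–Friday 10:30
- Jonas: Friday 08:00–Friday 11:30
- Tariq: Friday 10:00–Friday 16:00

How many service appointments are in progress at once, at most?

Sweep the timeline, counting +1 at each start and −1 at each end (ends before starts at a tie):
Wednesday 12:30 start Omar → 1
Wednesday 12:30 start Ravi → 2
Wednesday 14:00 end Omar → 1
Wednesday 19:00 start Rohan → 2
Wednesday 20:00 end Ravi → 1
Wednesday 23:30 end Rohan → 0
Thursday 10:30 start Declan → 1
Thursday 13:30 end Declan → 0
Thursday 14:00 start Nadia → 1
Thursday 17:00 end Nadia → 0
Friday 08:00 start Jonas → 1
Friday 09:00 start Priya → 2
Friday 10:00 start Tariq → 3
Friday 10:30 end Priya → 2
Friday 11:30 end Jonas → 1
Friday 16:00 end Tariq → 0
Peak is 3, at Friday 10:00 (Jonas, Priya, Tariq).

3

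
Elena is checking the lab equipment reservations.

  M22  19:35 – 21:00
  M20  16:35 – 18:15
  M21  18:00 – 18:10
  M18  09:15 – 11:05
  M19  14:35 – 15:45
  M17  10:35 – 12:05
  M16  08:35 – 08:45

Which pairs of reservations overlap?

Sorted by start: M16, M18, M17, M19, M20, M21, M22.
M18 starts after M16 ends, so nothing later overlaps M16 either.
M17 starts before M18 ends → M18 and M17 overlap.
M19 starts after M18 ends, so nothing later overlaps M18 either.
M19 starts after M17 ends, so nothing later overlaps M17 either.
M20 starts after M19 ends, so nothing later overlaps M19 either.
M21 starts before M20 ends → M20 and M21 overlap.
M22 starts after M20 ends.
M22 starts after M21 ends.

M17 & M18, M20 & M21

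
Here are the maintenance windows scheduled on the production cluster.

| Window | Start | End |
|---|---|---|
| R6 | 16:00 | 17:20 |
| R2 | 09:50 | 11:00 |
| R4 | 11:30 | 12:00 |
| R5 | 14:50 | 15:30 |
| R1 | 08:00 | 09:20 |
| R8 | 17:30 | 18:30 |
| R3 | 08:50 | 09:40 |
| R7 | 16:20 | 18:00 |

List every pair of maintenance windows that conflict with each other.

R1 & R3, R6 & R7, R7 & R8

Sorted by start: R1, R3, R2, R4, R5, R6, R7, R8.
R3 starts before R1 ends → R1 and R3 overlap.
R2 starts after R1 ends; R1 is clear from here.
R2 starts after R3 ends; R3 is clear from here.
R4 starts after R2 ends; R2 is clear from here.
R5 starts after R4 ends; R4 is clear from here.
R6 starts after R5 ends; R5 is clear from here.
R7 starts before R6 ends → R6 and R7 overlap.
R8 starts after R6 ends.
R8 starts before R7 ends → R7 and R8 overlap.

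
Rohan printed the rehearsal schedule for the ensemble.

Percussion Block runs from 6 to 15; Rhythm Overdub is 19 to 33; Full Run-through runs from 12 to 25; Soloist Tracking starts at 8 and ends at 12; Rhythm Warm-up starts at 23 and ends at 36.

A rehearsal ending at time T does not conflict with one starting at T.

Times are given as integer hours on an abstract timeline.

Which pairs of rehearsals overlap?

Full Run-through & Percussion Block, Full Run-through & Rhythm Overdub, Full Run-through & Rhythm Warm-up, Percussion Block & Soloist Tracking, Rhythm Overdub & Rhythm Warm-up

Sorted by start: Percussion Block, Soloist Tracking, Full Run-through, Rhythm Overdub, Rhythm Warm-up.
Soloist Tracking starts before Percussion Block ends → Percussion Block and Soloist Tracking overlap.
Full Run-through starts before Percussion Block ends → Percussion Block and Full Run-through overlap.
Rhythm Overdub starts after Percussion Block ends, so Percussion Block has no further overlaps.
Full Run-through starts exactly when Soloist Tracking ends (back-to-back, no overlap), so Soloist Tracking has no further overlaps.
Rhythm Overdub starts before Full Run-through ends → Full Run-through and Rhythm Overdub overlap.
Rhythm Warm-up starts before Full Run-through ends → Full Run-through and Rhythm Warm-up overlap.
Rhythm Warm-up starts before Rhythm Overdub ends → Rhythm Overdub and Rhythm Warm-up overlap.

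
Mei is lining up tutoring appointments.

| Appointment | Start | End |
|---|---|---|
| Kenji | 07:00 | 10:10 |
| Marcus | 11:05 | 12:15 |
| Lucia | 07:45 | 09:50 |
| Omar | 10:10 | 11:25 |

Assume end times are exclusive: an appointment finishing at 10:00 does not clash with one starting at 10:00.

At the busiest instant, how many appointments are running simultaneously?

2

Sort all start/end points and keep a running count:
07:00 start Kenji → 1
07:45 start Lucia → 2
09:50 end Lucia → 1
10:10 end Kenji → 0
10:10 start Omar → 1
11:05 start Marcus → 2
11:25 end Omar → 1
12:15 end Marcus → 0
Peak is 2, at 07:45 (Kenji, Lucia).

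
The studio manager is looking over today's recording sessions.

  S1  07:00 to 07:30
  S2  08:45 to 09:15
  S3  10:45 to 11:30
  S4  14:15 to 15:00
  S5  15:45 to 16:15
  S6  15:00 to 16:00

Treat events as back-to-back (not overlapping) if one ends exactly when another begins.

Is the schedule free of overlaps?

No

Check each pair: they overlap iff neither finishes before the other starts.
Sorted by start: S1, S2, S3, S4, S6, S5.
S2 starts after S1 ends, so S1 has no further overlaps.
S3 starts after S2 ends, so S2 has no further overlaps.
S4 starts after S3 ends, so S3 has no further overlaps.
S6 starts exactly when S4 ends (back-to-back, no overlap), so S4 has no further overlaps.
S5 starts before S6 ends → S6 and S5 overlap.
That's a conflict, so the schedule is not conflict-free.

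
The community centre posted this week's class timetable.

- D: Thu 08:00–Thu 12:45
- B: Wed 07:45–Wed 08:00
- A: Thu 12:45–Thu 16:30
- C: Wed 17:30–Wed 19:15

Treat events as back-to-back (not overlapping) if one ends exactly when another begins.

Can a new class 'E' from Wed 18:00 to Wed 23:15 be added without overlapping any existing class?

B: ends Wed 08:00 at or before E starts Wed 18:00 → clear.
C: starts Wed 17:30 before E ends Wed 23:15, and ends Wed 19:15 after E starts Wed 18:00 → overlap.
D: starts Thu 08:00 at or after E ends Wed 23:15 → clear.
A: starts Thu 12:45 at or after E ends Wed 23:15 → clear.
E overlaps C.

No — it overlaps C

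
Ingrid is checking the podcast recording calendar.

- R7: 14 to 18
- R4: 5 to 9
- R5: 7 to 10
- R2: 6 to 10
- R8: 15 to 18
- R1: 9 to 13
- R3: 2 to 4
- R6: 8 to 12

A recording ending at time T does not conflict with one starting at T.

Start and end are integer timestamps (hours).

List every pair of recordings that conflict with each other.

Check each pair: they overlap iff neither finishes before the other starts.
Sorted by start: R3, R4, R2, R5, R6, R1, R7, R8.
R4 starts after R3 ends — done with R3.
R2 starts before R4 ends → R4 and R2 overlap.
R5 starts before R4 ends → R4 and R5 overlap.
R6 starts before R4 ends → R4 and R6 overlap.
R1 starts exactly when R4 ends (back-to-back, no overlap) — done with R4.
R5 starts before R2 ends → R2 and R5 overlap.
R6 starts before R2 ends → R2 and R6 overlap.
R1 starts before R2 ends → R2 and R1 overlap.
R7 starts after R2 ends — done with R2.
R6 starts before R5 ends → R5 and R6 overlap.
R1 starts before R5 ends → R5 and R1 overlap.
R7 starts after R5 ends — done with R5.
R1 starts before R6 ends → R6 and R1 overlap.
R7 starts after R6 ends — done with R6.
R7 starts after R1 ends — done with R1.
R8 starts before R7 ends → R7 and R8 overlap.

R1 & R2, R1 & R5, R1 & R6, R2 & R4, R2 & R5, R2 & R6, R4 & R5, R4 & R6, R5 & R6, R7 & R8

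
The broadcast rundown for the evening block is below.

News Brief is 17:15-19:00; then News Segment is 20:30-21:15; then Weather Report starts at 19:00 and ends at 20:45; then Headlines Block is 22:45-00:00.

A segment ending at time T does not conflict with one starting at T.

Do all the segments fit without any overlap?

Check each pair: they overlap iff neither finishes before the other starts.
Sorted by start: News Brief, Weather Report, News Segment, Headlines Block.
Weather Report starts exactly when News Brief ends (back-to-back, no overlap) — done with News Brief.
News Segment starts before Weather Report ends → Weather Report and News Segment overlap.
That's a conflict, so the schedule is not conflict-free.

No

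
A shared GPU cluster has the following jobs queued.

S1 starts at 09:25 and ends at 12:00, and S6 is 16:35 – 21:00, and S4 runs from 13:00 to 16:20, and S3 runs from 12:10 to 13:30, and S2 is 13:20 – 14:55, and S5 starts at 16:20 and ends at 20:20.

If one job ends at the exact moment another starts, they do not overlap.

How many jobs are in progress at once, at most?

Walk through starts and ends in time order (an end at T is processed before a start at T):
09:25 start S1 → 1
12:00 end S1 → 0
12:10 start S3 → 1
13:00 start S4 → 2
13:20 start S2 → 3
13:30 end S3 → 2
14:55 end S2 → 1
16:20 end S4 → 0
16:20 start S5 → 1
16:35 start S6 → 2
20:20 end S5 → 1
21:00 end S6 → 0
Peak is 3, at 13:20 (S2, S3, S4).

3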